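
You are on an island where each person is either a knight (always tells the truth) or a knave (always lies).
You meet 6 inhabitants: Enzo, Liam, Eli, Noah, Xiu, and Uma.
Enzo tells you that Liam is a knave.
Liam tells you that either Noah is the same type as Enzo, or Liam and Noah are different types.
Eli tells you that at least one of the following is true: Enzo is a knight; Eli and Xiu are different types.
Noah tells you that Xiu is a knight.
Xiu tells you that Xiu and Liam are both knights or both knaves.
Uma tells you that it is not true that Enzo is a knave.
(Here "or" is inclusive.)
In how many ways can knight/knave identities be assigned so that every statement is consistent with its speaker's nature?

Consistent assignments:
  Enzo=knave, Liam=knight, Eli=knight, Noah=knave, Xiu=knave, Uma=knave
  Enzo=knave, Liam=knight, Eli=knave, Noah=knave, Xiu=knave, Uma=knave

2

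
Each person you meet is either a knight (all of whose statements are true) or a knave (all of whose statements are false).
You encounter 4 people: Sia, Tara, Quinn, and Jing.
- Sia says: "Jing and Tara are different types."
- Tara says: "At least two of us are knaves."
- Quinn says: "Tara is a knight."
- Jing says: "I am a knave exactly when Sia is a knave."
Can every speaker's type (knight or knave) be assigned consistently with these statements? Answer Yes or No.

No

Checking all 16 assignments, each has at least one speaker whose statement's truth value contradicts their type.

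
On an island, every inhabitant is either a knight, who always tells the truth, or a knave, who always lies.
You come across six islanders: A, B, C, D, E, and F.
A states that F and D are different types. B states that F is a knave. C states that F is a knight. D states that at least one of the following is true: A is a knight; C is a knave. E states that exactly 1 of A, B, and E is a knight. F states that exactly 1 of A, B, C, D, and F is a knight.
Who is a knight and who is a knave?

A is a knight, B is a knight, C is a knave, D is a knight, E is a knave, and F is a knave.

Since A is a knight, "F and D are different types" needs to be True, which holds.
B is a knight, so "F is a knave" must be True — and it is.
C is a knave, so "F is a knight" must be False — and it is.
Since D is a knight, "at least one of the following is true: A is a knight; C is a knave" needs to be True, which holds.
Since E is a knave, "exactly 1 of A, B, and E is a knight" needs to be False, which holds.
Since F is a knave, "exactly 1 of A, B, C, D, and F is a knight" needs to be False, which holds.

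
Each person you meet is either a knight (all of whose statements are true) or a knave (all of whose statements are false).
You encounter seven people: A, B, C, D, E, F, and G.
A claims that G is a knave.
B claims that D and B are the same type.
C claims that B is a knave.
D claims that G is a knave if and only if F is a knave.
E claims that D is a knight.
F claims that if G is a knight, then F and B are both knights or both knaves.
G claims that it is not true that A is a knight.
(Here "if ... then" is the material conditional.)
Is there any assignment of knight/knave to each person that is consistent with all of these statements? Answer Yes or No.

Yes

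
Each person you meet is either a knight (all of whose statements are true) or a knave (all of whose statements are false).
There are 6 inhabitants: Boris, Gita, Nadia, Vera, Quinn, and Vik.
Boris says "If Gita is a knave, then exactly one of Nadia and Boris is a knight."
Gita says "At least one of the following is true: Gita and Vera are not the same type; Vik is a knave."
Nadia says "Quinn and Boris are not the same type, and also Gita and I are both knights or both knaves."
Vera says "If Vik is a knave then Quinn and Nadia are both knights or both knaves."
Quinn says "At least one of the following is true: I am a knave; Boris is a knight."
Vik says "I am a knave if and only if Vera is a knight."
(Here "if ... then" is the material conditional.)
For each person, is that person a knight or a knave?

Boris is a knight, so "if Gita is a knave, then exactly one of Nadia and Boris is a knight" must be true — and it is.
Since Gita is a knight, "at least one of the following is true: Gita and Vera are not the same type; Vik is a knave" needs to be true, which holds.
As a knave, Nadia's statement "Quinn and Boris are not the same type, and also Gita and I are both knights or both knaves" should be False; it is.
Since Vera is a knave, "if Vik is a knave then Quinn and Nadia are both knights or both knaves" needs to be False, which holds.
Quinn is a knight, and the claim "at least one of the following is true: I am a knave; Boris is a knight" is indeed true.
As a knave, Vik's statement "I am a knave if and only if Vera is a knight" should be False; it is.

Knights: Boris, Gita, and Quinn. Knaves: Nadia, Vera, and Vik.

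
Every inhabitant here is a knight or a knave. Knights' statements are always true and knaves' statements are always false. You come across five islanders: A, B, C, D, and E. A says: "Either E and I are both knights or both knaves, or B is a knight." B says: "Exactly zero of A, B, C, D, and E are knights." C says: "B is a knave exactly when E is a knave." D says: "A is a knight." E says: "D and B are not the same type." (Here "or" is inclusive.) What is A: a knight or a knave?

A is a knight.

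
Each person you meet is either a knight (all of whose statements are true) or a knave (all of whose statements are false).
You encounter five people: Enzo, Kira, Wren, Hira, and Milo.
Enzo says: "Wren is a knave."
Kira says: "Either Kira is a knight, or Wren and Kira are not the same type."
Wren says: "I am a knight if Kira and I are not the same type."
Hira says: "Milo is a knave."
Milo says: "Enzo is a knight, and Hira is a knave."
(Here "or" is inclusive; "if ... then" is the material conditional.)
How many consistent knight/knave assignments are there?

Consistent assignments:
  Enzo=knight, Kira=knight, Wren=knave, Hira=knight, Milo=knave
  Enzo=knight, Kira=knight, Wren=knave, Hira=knave, Milo=knight
  Enzo=knave, Kira=knight, Wren=knight, Hira=knight, Milo=knave

3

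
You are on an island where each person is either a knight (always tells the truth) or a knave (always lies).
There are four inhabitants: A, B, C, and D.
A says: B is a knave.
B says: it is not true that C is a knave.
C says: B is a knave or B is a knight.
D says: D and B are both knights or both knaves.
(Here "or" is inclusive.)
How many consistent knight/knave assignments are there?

Consistent assignments:
  A=knave, B=knight, C=knight, D=knight
  A=knave, B=knight, C=knight, D=knave

2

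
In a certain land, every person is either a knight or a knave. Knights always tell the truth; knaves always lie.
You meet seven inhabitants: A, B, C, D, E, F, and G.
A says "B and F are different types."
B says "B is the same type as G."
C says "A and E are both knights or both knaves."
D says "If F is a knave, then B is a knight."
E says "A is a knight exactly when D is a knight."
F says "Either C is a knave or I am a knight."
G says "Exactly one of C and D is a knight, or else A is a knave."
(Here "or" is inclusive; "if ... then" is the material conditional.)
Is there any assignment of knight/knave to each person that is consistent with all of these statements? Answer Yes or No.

Yes

One consistent assignment: A=knave, B=knight, C=knight, D=knight, E=knave, F=knight, G=knight.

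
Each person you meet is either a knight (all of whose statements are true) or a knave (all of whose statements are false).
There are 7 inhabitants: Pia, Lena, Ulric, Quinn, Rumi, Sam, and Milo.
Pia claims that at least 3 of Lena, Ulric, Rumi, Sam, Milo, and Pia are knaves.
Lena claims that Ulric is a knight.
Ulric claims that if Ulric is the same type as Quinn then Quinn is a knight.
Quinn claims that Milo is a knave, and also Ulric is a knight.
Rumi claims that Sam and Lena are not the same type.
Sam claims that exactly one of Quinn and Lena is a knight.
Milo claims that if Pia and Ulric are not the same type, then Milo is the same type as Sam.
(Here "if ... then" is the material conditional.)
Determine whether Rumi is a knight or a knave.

Rumi is a knave.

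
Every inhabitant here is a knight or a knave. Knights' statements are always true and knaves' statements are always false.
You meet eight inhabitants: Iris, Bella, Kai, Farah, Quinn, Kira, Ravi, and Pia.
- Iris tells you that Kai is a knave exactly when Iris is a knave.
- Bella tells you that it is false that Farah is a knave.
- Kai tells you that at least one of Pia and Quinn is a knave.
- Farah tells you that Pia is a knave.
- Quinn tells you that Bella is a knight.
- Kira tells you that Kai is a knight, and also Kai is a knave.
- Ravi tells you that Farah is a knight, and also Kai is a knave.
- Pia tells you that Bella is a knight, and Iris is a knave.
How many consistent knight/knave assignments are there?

Consistent assignments:
  Iris=knight, Bella=knight, Kai=knight, Farah=knight, Quinn=knight, Kira=knave, Ravi=knave, Pia=knave

1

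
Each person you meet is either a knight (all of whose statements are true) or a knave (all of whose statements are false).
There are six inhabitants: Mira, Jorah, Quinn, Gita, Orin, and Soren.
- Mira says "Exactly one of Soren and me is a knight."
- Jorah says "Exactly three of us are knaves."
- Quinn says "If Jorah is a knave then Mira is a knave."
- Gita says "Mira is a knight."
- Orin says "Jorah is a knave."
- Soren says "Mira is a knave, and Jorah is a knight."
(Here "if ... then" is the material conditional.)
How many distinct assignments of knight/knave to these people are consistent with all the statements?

1

Consistent assignments:
  Mira=knave, Jorah=knave, Quinn=knight, Gita=knave, Orin=knight, Soren=knave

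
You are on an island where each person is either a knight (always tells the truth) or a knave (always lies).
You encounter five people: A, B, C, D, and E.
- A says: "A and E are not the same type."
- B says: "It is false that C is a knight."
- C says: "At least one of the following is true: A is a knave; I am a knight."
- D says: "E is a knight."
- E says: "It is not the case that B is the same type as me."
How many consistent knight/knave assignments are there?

2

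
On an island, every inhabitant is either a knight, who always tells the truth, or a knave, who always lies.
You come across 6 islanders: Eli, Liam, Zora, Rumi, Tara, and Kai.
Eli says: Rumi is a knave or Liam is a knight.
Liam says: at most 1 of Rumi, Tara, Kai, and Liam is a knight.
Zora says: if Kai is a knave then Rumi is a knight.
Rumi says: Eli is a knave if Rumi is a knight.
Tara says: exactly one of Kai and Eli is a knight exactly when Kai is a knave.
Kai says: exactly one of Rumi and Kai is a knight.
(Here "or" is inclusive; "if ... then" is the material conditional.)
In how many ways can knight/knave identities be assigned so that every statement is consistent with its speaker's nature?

0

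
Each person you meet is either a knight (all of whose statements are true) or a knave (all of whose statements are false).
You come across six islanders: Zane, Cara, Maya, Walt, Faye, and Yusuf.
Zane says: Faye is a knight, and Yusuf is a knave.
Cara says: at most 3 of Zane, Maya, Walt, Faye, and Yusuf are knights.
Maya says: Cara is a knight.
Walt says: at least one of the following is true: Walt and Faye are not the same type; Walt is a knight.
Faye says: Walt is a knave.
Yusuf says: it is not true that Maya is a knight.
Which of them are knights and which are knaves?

Zane is a knave, Cara is a knight, Maya is a knight, Walt is a knight, Faye is a knave, and Yusuf is a knave.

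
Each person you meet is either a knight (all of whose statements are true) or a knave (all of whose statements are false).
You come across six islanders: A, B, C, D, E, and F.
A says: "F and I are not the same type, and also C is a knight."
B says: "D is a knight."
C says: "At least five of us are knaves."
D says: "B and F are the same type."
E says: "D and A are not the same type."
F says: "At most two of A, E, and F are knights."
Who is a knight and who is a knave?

A is a knave, B is a knight, C is a knave, D is a knight, E is a knight, and F is a knight.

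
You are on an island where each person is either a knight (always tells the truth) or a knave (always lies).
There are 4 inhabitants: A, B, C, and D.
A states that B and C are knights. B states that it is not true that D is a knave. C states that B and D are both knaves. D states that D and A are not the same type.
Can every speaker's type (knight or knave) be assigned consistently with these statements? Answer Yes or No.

Yes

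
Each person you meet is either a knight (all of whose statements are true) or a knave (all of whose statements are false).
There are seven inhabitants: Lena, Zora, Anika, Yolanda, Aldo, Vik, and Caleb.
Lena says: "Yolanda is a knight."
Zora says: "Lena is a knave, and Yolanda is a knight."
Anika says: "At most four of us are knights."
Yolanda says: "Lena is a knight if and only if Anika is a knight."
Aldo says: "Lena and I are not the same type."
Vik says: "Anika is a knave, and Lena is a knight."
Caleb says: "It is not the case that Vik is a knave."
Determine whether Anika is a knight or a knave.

Anika is a knight.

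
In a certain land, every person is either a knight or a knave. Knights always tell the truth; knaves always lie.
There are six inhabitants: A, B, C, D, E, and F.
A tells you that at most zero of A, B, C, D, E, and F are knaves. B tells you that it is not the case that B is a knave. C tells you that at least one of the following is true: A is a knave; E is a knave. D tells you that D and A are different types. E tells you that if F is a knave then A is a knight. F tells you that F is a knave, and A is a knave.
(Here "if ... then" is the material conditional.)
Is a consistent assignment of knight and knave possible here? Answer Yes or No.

No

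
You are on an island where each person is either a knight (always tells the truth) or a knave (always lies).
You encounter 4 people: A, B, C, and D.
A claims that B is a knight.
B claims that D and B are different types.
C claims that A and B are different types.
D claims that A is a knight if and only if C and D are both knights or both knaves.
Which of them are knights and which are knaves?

A is a knave, B is a knave, C is a knave, and D is a knave.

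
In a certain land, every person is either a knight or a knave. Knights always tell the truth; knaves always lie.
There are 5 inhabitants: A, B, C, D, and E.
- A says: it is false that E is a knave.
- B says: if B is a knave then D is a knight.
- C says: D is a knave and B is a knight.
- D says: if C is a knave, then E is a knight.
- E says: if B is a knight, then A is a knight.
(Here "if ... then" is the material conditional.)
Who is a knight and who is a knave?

A is a knight, B is a knight, C is a knave, D is a knight, and E is a knight.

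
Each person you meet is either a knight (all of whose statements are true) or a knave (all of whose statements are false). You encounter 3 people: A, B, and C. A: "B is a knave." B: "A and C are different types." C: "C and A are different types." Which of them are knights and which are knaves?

A is a knave, B is a knight, and C is a knight.

Suppose A is a knight. Then A's statement "B is a knave" would have to be true. Checking the 4 ways to assign the others, none is consistent with every speaker.
(For instance, with B=knight, C=knight, A's claim "B is a knave" comes out false where it would need to be true.)
So A must be a knave, making "B is a knave" false. Taking A=knave, B=knight, C=knight, each remaining statement checks out:
  B (knight): "A and C are different types" — true. ✓
  C (knight): "C and A are different types" — true. ✓
This is the unique consistent assignment.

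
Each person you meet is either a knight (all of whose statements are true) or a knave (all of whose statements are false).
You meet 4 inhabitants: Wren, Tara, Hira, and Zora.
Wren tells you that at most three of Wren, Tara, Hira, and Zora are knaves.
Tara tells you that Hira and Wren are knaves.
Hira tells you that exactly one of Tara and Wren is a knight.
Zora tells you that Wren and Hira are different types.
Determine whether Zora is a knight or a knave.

Zora is a knave.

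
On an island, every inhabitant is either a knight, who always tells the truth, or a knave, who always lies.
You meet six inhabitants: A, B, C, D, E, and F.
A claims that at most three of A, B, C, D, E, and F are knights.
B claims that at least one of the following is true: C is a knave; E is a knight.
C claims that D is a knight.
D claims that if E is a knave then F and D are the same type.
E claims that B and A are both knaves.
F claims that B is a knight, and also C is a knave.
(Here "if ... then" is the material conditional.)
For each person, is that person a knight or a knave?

A is a knight; "at most three of A, B, C, D, E, and F are knights" is true, as required.
B is a knight, so "at least one of the following is true: C is a knave; E is a knight" must be true — and it is.
As a knave, C's statement "D is a knight" should be false; it is.
D (knave): "if E is a knave then F and D are the same type" — false. ✓
As a knave, E's statement "B and A are both knaves" should be false; it is.
As a knight, F's statement "B is a knight, and also C is a knave" should be true; it is.

A is a knight, B is a knight, C is a knave, D is a knave, E is a knave, and F is a knight.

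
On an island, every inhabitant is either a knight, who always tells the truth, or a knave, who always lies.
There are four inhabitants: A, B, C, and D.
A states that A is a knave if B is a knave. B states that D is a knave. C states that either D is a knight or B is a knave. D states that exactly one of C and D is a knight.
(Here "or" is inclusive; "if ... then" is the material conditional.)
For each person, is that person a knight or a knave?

A is a knight, so "A is a knave if B is a knave" must be True — and it is.
B is a knight, so "D is a knave" must be True — and it is.
C is a knave, and the claim "either D is a knight or B is a knave" is indeed false.
Since D is a knave, "exactly one of C and D is a knight" needs to be false, which holds.

A is a knight, B is a knight, C is a knave, and D is a knave.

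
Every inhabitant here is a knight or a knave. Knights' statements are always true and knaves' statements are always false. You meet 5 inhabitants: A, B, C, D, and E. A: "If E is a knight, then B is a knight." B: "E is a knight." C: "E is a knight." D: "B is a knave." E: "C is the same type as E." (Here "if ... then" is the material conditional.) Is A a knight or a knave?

Consistent assignments: {A=knight, B=knight, C=knight, D=knave, E=knight}
In every consistent assignment, A is a knight.

A is a knight.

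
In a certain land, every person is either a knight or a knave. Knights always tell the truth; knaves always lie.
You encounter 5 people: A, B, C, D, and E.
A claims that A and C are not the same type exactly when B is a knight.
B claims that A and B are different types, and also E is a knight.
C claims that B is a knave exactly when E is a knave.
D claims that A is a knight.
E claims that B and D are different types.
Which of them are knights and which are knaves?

A is a knave, B is a knave, C is a knight, D is a knave, and E is a knave.

Suppose A is a knight. Then A's statement "A and C are not the same type exactly when B is a knight" would have to be true. Checking the 16 ways to assign the others, none is consistent with every speaker.
(For instance, with B=knave, C=knight, D=knave, E=knave, D's claim "A is a knight" comes out true where it would need to be false.)
So A must be a knave, making "A and C are not the same type exactly when B is a knight" false. Taking A=knave, B=knave, C=knight, D=knave, E=knave, each remaining statement checks out:
  B (knave): "A and B are different types, and also E is a knight" — false. ✓
  C (knight): "B is a knave exactly when E is a knave" — true. ✓
  D (knave): "A is a knight" — false. ✓
  E (knave): "B and D are different types" — false. ✓
This is the unique consistent assignment.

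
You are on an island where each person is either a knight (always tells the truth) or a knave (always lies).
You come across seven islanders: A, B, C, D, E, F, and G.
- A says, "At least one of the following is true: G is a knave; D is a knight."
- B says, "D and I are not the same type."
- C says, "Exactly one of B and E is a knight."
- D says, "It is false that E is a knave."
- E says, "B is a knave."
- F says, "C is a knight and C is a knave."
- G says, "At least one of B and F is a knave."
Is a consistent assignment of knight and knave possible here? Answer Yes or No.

Yes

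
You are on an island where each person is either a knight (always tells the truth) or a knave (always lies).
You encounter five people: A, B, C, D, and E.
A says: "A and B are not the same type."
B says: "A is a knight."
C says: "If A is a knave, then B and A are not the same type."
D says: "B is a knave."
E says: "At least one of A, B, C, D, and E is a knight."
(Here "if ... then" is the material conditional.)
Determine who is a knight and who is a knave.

Knights: D and E. Knaves: A, B, and C.

Suppose A is a knight. Then A's statement "A and B are not the same type" would have to be true. Checking the 16 ways to assign the others, none is consistent with every speaker.
(For instance, with B=knave, C=knave, D=knight, E=knight, B's claim "A is a knight" comes out true where it would need to be false.)
So A must be a knave, making "A and B are not the same type" false. Taking A=knave, B=knave, C=knave, D=knight, E=knight, each remaining statement checks out:
  B (knave): "A is a knight" — false. ✓
  C (knave): "if A is a knave, then B and A are not the same type" — false. ✓
  D (knight): "B is a knave" — true. ✓
  E (knight): "at least one of A, B, C, D, and E is a knight" — true. ✓
This is the unique consistent assignment.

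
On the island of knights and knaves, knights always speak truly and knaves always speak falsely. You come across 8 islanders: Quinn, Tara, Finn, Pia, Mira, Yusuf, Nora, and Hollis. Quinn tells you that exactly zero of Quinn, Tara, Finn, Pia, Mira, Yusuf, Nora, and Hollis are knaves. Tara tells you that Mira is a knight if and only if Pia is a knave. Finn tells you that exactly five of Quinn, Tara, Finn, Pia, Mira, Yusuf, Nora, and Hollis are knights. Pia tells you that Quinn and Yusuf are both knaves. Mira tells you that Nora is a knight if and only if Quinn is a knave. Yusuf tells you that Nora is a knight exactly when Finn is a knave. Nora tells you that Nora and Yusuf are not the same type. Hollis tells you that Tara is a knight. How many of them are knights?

3

The unique consistent assignment is Quinn=knave, Tara=knight, Finn=knave, Pia=knight, Mira=knave, Yusuf=knave, Nora=knave, Hollis=knight.
That has 3 knights.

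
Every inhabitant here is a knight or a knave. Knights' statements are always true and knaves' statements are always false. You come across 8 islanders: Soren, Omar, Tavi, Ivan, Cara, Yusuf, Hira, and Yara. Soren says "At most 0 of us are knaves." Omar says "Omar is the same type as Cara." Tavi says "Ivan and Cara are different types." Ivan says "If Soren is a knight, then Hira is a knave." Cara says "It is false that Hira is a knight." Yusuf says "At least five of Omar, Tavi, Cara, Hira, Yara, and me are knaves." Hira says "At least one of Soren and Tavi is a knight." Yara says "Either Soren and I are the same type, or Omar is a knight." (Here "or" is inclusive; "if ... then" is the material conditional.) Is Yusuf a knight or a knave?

Consistent assignments: {Soren=knave, Omar=knight, Tavi=knave, Ivan=knight, Cara=knight, Yusuf=knave, Hira=knave, Yara=knight}
In every consistent assignment, Yusuf is a knave.

Yusuf is a knave.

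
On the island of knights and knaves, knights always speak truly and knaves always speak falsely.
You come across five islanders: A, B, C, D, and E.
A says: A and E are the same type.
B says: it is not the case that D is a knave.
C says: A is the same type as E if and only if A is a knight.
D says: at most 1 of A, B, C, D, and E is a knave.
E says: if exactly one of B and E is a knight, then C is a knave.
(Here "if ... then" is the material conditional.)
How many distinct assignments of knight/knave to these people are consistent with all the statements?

2

Consistent assignments:
  A=knight, B=knight, C=knight, D=knight, E=knight
  A=knave, B=knight, C=knight, D=knight, E=knight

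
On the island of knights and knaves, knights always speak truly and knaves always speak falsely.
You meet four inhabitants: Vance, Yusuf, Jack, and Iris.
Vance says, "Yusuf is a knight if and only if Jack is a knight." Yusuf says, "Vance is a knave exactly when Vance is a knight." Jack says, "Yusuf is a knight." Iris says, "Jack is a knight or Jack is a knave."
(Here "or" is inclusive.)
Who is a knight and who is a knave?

Vance is a knight, Yusuf is a knave, Jack is a knave, and Iris is a knight.

Since Vance is a knight, "Yusuf is a knight if and only if Jack is a knight" needs to be True, which holds.
Yusuf is a knave; "Vance is a knave exactly when Vance is a knight" is false, as required.
As a knave, Jack's statement "Yusuf is a knight" should be false; it is.
Iris is a knight, so "Jack is a knight or Jack is a knave" must be True — and it is.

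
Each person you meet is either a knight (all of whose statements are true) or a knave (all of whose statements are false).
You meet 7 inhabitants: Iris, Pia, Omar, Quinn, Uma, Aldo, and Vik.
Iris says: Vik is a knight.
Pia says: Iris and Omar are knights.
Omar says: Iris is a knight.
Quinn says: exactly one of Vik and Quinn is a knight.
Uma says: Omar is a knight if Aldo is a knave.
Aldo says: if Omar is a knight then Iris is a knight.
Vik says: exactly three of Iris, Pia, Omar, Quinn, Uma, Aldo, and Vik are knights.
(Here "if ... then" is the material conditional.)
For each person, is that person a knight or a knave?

Knights: Uma and Aldo. Knaves: Iris, Pia, Omar, Quinn, and Vik.

Iris (knave): "Vik is a knight" — False. ✓
Pia is a knave; "Iris and Omar are knights" is False, as required.
As a knave, Omar's statement "Iris is a knight" should be False; it is.
As a knave, Quinn's statement "exactly one of Vik and Quinn is a knight" should be False; it is.
Uma is a knight, so "Omar is a knight if Aldo is a knave" must be true — and it is.
Aldo is a knight, so "if Omar is a knight then Iris is a knight" must be true — and it is.
Since Vik is a knave, "exactly three of Iris, Pia, Omar, Quinn, Uma, Aldo, and Vik are knights" needs to be False, which holds.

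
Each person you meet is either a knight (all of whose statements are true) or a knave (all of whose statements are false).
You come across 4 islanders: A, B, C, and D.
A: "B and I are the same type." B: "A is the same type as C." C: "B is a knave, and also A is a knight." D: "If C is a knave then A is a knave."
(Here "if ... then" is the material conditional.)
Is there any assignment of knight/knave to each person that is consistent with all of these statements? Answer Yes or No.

Yes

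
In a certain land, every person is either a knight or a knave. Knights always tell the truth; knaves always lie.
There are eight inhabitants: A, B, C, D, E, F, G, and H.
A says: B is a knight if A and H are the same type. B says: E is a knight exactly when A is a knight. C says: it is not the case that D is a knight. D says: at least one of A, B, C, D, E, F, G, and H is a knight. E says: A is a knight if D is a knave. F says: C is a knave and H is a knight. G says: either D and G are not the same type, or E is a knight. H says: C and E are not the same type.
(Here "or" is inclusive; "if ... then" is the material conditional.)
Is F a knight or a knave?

F is a knight.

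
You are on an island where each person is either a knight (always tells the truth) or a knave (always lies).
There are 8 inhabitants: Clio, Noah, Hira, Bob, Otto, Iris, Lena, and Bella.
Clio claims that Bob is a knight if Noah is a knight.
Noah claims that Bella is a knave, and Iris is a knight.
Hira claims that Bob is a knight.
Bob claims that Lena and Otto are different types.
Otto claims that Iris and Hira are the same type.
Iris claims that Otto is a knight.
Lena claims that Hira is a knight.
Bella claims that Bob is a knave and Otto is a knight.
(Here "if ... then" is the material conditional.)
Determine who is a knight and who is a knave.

Knights: Clio, Hira, Bob, and Lena. Knaves: Noah, Otto, Iris, and Bella.

Clio is a knight, and the claim "Bob is a knight if Noah is a knight" is indeed true.
Noah is a knave, so "Bella is a knave, and Iris is a knight" must be false — and it is.
Since Hira is a knight, "Bob is a knight" needs to be true, which holds.
Since Bob is a knight, "Lena and Otto are different types" needs to be true, which holds.
As a knave, Otto's statement "Iris and Hira are the same type" should be false; it is.
Iris (knave): "Otto is a knight" — false. ✓
Lena (knight): "Hira is a knight" — true. ✓
As a knave, Bella's statement "Bob is a knave and Otto is a knight" should be false; it is.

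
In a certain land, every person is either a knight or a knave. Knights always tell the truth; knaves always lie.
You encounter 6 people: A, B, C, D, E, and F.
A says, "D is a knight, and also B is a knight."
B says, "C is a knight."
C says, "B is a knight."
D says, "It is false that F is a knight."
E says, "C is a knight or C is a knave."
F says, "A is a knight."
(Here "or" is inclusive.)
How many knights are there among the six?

The unique consistent assignment is A=knave, B=knave, C=knave, D=knight, E=knight, F=knave.
That has 2 knights.

2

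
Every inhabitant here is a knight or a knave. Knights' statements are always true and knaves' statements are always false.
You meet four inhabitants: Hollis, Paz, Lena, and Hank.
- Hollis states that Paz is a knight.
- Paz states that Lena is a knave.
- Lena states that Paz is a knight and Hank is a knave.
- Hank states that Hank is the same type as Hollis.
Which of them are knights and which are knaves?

Hollis is a knight, Paz is a knight, Lena is a knave, and Hank is a knight.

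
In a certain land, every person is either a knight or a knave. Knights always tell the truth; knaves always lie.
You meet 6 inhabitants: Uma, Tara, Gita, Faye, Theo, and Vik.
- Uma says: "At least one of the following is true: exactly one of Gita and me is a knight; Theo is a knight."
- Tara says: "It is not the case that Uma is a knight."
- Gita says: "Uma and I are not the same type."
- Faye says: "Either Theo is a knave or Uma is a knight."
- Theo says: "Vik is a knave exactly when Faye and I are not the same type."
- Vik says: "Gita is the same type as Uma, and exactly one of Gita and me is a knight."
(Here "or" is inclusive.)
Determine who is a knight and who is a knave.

Uma is a knave, Tara is a knight, Gita is a knave, Faye is a knight, Theo is a knave, and Vik is a knight.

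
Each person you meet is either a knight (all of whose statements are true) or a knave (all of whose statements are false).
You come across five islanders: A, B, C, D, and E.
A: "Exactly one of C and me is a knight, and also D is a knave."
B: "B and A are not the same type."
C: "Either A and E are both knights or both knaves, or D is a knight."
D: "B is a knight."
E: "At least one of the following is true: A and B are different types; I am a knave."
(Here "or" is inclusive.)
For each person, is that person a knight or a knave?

Suppose A is a knight. Then A's statement "exactly one of C and me is a knight, and also D is a knave" would have to be true. Checking the 16 ways to assign the others, none is consistent with every speaker.
(For instance, with B=knight, C=knight, D=knight, E=knight, A's claim "exactly one of C and me is a knight, and also D is a knave" comes out false where it would need to be true.)
So A must be a knave, making "exactly one of C and me is a knight, and also D is a knave" false. Taking A=knave, B=knight, C=knight, D=knight, E=knight, each remaining statement checks out:
  B (knight): "B and A are not the same type" — true. ✓
  C (knight): "either A and E are both knights or both knaves, or D is a knight" — true. ✓
  D (knight): "B is a knight" — true. ✓
  E (knight): "at least one of the following is true: A and B are different types; I am a knave" — true. ✓
This is the unique consistent assignment.

A is a knave, B is a knight, C is a knight, D is a knight, and E is a knight.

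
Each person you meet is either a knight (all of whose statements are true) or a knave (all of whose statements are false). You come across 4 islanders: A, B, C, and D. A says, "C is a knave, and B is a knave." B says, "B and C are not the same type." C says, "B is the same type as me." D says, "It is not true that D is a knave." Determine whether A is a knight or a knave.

A is a knave.

Consistent assignments: {A=knave, B=knight, C=knave, D=knight}; {A=knave, B=knight, C=knave, D=knave}
In every consistent assignment, A is a knave.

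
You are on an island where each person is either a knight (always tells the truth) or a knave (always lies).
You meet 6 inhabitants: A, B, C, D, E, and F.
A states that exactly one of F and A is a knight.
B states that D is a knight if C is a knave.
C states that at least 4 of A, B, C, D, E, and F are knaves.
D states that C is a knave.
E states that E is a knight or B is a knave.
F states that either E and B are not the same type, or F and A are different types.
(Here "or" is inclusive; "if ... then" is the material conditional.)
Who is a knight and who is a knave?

A is a knave, B is a knight, C is a knave, D is a knight, E is a knight, and F is a knave.

A is a knave, and the claim "exactly one of F and A is a knight" is indeed False.
B is a knight; "D is a knight if C is a knave" is True, as required.
C is a knave; "at least 4 of A, B, C, D, E, and F are knaves" is False, as required.
D is a knight, and the claim "C is a knave" is indeed True.
As a knight, E's statement "E is a knight or B is a knave" should be True; it is.
F is a knave, and the claim "either E and B are not the same type, or F and A are different types" is indeed False.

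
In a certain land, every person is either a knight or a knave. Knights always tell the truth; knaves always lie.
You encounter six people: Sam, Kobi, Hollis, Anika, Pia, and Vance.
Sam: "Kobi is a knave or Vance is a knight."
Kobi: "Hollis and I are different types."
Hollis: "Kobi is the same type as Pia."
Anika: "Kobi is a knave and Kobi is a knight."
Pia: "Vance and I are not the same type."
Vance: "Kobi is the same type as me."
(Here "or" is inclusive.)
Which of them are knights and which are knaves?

Sam is a knave; "Kobi is a knave or Vance is a knight" is False, as required.
Since Kobi is a knight, "Hollis and I are different types" needs to be true, which holds.
Hollis is a knave; "Kobi is the same type as Pia" is False, as required.
Anika is a knave, so "Kobi is a knave and Kobi is a knight" must be False — and it is.
Pia (knave): "Vance and I are not the same type" — False. ✓
Vance (knave): "Kobi is the same type as me" — False. ✓

Sam is a knave, Kobi is a knight, Hollis is a knave, Anika is a knave, Pia is a knave, and Vance is a knave.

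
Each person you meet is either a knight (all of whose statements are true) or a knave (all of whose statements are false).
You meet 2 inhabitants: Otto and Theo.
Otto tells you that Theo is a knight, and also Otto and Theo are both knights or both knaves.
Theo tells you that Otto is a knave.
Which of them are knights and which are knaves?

Otto is a knave, so "Theo is a knight, and also Otto and Theo are both knights or both knaves" must be False — and it is.
Theo is a knight; "Otto is a knave" is true, as required.

Otto is a knave and Theo is a knight.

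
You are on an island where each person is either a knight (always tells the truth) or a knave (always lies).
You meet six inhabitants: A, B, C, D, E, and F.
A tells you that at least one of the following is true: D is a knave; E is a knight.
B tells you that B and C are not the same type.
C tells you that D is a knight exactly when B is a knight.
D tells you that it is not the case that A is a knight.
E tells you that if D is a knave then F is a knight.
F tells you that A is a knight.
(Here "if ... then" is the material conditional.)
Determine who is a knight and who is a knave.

A is a knight, B is a knight, C is a knave, D is a knave, E is a knight, and F is a knight.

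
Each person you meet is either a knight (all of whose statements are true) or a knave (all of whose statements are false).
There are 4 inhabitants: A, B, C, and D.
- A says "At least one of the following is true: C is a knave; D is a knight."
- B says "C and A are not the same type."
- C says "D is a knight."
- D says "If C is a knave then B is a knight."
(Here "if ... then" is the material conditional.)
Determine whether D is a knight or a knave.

D is a knight.

Consistent assignments: {A=knight, B=knave, C=knight, D=knight}
In every consistent assignment, D is a knight.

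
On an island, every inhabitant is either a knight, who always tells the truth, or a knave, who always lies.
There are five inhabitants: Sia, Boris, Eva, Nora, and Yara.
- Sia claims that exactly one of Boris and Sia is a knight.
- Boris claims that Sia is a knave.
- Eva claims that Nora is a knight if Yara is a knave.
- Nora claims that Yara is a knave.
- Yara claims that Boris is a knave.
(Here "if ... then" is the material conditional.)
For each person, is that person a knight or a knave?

Sia is a knight, and the claim "exactly one of Boris and Sia is a knight" is indeed True.
Boris (knave): "Sia is a knave" — False. ✓
Since Eva is a knight, "Nora is a knight if Yara is a knave" needs to be True, which holds.
Nora is a knave; "Yara is a knave" is False, as required.
Since Yara is a knight, "Boris is a knave" needs to be True, which holds.

Knights: Sia, Eva, and Yara. Knaves: Boris and Nora.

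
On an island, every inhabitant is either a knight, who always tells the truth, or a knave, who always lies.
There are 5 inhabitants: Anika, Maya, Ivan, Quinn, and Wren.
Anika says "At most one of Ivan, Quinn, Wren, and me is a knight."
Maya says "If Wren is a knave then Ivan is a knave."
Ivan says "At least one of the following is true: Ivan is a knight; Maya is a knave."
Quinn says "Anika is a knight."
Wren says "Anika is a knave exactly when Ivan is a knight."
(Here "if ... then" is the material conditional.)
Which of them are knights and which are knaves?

Anika is a knave, Maya is a knight, Ivan is a knight, Quinn is a knave, and Wren is a knight.

Anika is a knave, and the claim "at most one of Ivan, Quinn, Wren, and me is a knight" is indeed False.
Maya is a knight; "if Wren is a knave then Ivan is a knave" is True, as required.
As a knight, Ivan's statement "at least one of the following is true: Ivan is a knight; Maya is a knave" should be True; it is.
Quinn is a knave, so "Anika is a knight" must be False — and it is.
Wren is a knight; "Anika is a knave exactly when Ivan is a knight" is True, as required.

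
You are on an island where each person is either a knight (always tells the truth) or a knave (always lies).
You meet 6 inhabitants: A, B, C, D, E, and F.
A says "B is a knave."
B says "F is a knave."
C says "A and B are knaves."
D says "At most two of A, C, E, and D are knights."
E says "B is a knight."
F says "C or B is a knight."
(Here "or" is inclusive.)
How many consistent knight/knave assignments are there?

0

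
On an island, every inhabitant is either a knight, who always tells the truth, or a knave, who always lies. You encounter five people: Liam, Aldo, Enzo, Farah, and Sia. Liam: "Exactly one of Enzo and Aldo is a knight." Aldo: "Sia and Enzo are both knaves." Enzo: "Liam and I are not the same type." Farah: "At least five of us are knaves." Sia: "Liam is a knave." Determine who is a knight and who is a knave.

Liam (knave): "exactly one of Enzo and Aldo is a knight" — False. ✓
Aldo (knave): "Sia and Enzo are both knaves" — False. ✓
Enzo (knave): "Liam and I are not the same type" — False. ✓
Farah is a knave, and the claim "at least five of us are knaves" is indeed False.
Sia is a knight, so "Liam is a knave" must be True — and it is.

Liam is a knave, Aldo is a knave, Enzo is a knave, Farah is a knave, and Sia is a knight.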